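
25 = 25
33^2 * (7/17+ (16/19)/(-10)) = 576081/1615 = 356.71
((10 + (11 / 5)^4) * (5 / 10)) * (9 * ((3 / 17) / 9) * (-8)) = -250692 / 10625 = -23.59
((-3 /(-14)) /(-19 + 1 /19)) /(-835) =19 /1402800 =0.00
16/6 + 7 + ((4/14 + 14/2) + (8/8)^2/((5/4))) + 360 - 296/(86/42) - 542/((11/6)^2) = 39300832/546315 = 71.94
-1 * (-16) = 16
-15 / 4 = -3.75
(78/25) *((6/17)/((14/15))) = 702/595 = 1.18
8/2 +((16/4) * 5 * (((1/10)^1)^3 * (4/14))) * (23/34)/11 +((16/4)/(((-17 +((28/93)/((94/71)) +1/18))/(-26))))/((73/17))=11414332533859/2094709774850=5.45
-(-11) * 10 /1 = 110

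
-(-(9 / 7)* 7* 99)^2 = -793881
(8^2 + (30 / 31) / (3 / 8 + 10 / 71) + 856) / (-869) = -8373400 / 7893127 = -1.06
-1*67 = -67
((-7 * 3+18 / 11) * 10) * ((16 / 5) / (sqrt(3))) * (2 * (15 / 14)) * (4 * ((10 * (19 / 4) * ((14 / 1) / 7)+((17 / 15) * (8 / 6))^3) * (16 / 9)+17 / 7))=-9258204689792 * sqrt(3) / 29469825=-544138.99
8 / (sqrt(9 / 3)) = 8 * sqrt(3) / 3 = 4.62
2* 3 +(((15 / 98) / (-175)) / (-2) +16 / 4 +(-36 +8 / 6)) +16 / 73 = -36727783 / 1502340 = -24.45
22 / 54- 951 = -25666 / 27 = -950.59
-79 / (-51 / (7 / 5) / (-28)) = -15484 / 255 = -60.72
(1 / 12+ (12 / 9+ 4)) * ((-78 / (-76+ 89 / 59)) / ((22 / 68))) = 169507 / 9669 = 17.53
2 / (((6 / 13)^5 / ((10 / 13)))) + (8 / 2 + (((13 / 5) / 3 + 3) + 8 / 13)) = 81.94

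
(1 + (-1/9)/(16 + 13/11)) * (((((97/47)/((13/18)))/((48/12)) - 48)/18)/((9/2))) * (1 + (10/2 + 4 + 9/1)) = -23787335/2158569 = -11.02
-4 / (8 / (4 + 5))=-9 / 2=-4.50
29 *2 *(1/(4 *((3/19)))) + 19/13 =7277/78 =93.29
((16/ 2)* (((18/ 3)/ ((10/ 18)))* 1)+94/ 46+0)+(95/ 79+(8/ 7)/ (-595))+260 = 2646038286/ 7567805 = 349.64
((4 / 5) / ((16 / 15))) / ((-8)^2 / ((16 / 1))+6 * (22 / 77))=21 / 160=0.13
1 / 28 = 0.04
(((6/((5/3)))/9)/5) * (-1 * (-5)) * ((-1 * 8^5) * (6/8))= -49152/5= -9830.40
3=3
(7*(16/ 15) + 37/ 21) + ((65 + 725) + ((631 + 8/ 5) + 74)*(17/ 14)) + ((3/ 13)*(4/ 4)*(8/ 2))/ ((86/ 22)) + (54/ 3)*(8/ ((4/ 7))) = 74717913/ 39130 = 1909.48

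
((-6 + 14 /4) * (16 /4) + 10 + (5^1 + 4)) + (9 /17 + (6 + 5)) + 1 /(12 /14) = 2213 /102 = 21.70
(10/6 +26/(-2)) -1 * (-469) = 457.67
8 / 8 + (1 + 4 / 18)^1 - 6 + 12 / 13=-334 / 117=-2.85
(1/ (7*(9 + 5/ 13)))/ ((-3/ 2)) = -13/ 1281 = -0.01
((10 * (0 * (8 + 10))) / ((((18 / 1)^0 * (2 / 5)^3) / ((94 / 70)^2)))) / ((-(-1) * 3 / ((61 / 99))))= 0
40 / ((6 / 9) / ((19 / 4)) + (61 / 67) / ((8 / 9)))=1222080 / 35581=34.35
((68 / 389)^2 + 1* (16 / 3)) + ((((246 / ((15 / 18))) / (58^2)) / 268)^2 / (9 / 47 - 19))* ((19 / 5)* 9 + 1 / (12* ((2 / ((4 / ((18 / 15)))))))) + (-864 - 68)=-9445251495605366816571089 / 10193053563042995424000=-926.64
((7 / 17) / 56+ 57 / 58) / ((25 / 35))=1.39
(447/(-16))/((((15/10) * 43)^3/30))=-745/238521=-0.00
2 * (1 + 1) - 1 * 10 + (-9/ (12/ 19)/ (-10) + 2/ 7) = -1201/ 280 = -4.29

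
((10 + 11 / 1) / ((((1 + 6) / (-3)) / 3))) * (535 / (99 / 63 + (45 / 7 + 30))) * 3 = -43335 / 38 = -1140.39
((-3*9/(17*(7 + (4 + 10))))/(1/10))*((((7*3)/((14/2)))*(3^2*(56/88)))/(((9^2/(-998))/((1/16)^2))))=7485/11968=0.63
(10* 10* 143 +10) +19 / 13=186049 / 13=14311.46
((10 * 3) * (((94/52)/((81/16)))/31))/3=3760/32643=0.12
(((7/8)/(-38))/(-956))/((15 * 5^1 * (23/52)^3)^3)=304052206022656/3450530068187406890625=0.00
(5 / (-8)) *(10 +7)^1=-85 / 8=-10.62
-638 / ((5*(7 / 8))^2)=-33.33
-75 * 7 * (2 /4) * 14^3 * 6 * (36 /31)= -155584800 /31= -5018864.52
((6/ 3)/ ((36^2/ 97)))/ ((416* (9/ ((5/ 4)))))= 485/ 9704448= 0.00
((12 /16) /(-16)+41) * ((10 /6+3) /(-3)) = -18347 /288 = -63.70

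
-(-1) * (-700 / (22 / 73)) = -25550 / 11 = -2322.73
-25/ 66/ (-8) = 25/ 528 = 0.05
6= 6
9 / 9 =1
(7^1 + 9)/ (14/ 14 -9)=-2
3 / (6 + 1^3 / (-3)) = 0.53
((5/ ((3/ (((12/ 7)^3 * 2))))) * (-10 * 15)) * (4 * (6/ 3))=-6912000/ 343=-20151.60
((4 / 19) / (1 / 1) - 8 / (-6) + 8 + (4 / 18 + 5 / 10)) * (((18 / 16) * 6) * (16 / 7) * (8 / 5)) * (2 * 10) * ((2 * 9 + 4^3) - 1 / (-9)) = 166056256 / 399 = 416181.09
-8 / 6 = -4 / 3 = -1.33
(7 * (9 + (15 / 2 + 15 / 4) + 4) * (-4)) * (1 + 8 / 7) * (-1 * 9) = 13095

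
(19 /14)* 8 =10.86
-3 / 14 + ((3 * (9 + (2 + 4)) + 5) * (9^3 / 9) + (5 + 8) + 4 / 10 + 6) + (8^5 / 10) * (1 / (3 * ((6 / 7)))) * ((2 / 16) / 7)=2577923 / 630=4091.94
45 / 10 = 9 / 2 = 4.50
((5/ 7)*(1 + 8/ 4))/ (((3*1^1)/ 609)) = 435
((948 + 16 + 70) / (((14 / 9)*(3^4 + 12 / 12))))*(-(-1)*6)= 13959 / 287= 48.64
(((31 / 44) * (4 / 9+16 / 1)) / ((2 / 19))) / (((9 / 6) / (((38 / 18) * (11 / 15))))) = 414067 / 3645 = 113.60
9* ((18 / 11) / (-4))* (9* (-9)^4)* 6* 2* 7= -200884698 / 11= -18262245.27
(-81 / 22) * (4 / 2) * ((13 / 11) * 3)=-3159 / 121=-26.11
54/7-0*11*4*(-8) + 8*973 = 54542/7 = 7791.71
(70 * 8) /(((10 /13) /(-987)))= -718536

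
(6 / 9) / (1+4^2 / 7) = 14 / 69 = 0.20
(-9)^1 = -9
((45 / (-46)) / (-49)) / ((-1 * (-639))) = 5 / 160034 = 0.00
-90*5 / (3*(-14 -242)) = 75 / 128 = 0.59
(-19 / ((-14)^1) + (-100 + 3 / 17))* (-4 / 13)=46870 / 1547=30.30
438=438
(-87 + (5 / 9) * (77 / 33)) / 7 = -2314 / 189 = -12.24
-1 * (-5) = 5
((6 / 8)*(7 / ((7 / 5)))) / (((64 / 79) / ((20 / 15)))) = 395 / 64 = 6.17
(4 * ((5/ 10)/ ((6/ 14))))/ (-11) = -0.42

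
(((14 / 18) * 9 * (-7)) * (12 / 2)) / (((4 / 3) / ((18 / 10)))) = -3969 / 10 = -396.90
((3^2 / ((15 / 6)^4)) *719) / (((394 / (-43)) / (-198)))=440752752 / 123125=3579.72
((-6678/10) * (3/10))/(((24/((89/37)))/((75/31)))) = -891513/18352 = -48.58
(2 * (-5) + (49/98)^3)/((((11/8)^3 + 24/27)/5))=-45504/3215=-14.15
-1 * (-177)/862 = 177/862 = 0.21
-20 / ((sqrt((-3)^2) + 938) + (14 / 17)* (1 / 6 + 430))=-510 / 33029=-0.02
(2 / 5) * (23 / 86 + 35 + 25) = 5183 / 215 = 24.11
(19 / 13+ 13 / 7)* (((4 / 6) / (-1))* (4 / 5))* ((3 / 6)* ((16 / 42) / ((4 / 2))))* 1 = -4832 / 28665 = -0.17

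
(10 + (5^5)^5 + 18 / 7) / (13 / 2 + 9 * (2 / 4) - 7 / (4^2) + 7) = 33378601074218751408 / 1967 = 16969293886232207.12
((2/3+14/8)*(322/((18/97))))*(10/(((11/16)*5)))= 3623144/297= 12199.14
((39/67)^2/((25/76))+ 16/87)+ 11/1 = 12.21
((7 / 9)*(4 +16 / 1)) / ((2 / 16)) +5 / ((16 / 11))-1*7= 17407 / 144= 120.88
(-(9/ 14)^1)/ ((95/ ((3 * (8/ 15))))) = -36/ 3325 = -0.01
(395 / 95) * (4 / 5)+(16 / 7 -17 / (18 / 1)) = 55871 / 11970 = 4.67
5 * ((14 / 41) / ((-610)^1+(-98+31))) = -70 / 27757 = -0.00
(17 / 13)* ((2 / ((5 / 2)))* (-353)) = -24004 / 65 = -369.29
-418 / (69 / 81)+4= -11194 / 23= -486.70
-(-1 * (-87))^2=-7569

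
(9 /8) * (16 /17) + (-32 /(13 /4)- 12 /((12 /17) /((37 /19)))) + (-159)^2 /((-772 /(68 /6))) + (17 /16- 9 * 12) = -6742163521 /12966512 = -519.97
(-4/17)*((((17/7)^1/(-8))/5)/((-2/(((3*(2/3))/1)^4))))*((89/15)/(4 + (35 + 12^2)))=-356/96075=-0.00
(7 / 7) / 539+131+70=201.00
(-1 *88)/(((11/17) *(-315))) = 136/315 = 0.43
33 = 33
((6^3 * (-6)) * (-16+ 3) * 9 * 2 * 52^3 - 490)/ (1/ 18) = 767544192396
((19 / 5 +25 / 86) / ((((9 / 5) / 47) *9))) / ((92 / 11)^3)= 110037763 / 5424340608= 0.02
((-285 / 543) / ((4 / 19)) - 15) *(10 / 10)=-12665 / 724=-17.49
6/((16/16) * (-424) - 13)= -6/437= -0.01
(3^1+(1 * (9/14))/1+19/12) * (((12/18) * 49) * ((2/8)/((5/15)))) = 3073/24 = 128.04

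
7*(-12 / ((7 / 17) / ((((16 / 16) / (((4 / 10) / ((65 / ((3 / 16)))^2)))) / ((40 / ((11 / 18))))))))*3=-25282400 / 9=-2809155.56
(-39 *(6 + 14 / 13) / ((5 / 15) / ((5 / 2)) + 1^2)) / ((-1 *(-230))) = -18 / 17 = -1.06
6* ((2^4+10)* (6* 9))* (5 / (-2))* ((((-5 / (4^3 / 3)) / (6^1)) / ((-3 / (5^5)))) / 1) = -27421875 / 32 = -856933.59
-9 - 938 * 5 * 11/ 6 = -25822/ 3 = -8607.33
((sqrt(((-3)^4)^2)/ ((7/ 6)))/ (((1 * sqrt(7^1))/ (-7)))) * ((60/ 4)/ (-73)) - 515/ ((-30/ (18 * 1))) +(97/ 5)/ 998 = 7290 * sqrt(7)/ 511 +1542007/ 4990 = 346.76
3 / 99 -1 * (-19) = 19.03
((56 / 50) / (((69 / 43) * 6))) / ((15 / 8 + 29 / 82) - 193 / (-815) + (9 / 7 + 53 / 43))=9687783728 / 415043620515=0.02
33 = 33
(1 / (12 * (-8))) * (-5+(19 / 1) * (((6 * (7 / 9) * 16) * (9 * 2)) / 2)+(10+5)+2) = -1065 / 8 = -133.12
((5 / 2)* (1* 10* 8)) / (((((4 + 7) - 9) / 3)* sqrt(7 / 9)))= 900* sqrt(7) / 7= 340.17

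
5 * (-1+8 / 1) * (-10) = -350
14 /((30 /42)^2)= 686 /25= 27.44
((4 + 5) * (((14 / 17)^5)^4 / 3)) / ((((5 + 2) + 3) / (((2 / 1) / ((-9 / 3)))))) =-83668255425284801560576 / 20321157033237862612008005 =-0.00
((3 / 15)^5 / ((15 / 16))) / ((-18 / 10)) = -0.00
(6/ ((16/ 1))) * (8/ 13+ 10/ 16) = 387/ 832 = 0.47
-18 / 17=-1.06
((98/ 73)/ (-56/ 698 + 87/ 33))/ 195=376222/ 139688055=0.00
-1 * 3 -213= -216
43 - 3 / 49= 2104 / 49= 42.94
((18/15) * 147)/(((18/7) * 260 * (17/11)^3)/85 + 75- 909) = -1369599/6249895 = -0.22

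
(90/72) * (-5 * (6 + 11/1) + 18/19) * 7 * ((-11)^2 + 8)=-7210455/76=-94874.41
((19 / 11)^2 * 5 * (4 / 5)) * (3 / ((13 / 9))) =38988 / 1573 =24.79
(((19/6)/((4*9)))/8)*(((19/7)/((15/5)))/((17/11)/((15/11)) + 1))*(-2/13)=-1805/2515968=-0.00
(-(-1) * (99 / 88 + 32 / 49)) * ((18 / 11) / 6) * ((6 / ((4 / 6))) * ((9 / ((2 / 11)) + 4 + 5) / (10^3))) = 2201823 / 8624000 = 0.26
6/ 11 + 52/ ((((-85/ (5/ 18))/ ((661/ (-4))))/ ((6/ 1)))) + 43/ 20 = 1920703/ 11220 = 171.19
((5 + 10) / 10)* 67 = 201 / 2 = 100.50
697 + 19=716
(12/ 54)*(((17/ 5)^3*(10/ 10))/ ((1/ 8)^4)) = 40247296/ 1125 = 35775.37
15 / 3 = 5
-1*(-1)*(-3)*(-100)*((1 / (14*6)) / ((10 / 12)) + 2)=4230 / 7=604.29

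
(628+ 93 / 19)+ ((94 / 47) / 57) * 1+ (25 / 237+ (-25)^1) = 912661 / 1501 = 608.04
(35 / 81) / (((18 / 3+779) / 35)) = 245 / 12717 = 0.02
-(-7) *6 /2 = 21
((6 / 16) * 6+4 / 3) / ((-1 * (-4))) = 43 / 48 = 0.90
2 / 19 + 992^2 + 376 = 18704362 / 19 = 984440.11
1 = 1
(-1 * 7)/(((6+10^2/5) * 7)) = -0.04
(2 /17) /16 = 1 /136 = 0.01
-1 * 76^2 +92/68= -98169/17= -5774.65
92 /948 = 23 /237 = 0.10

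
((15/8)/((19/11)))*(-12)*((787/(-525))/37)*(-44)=-571362/24605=-23.22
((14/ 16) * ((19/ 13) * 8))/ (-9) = -133/ 117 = -1.14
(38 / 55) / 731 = 38 / 40205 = 0.00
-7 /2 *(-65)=455 /2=227.50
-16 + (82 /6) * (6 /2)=25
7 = 7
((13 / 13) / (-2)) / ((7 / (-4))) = 0.29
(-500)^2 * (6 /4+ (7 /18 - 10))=-18250000 /9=-2027777.78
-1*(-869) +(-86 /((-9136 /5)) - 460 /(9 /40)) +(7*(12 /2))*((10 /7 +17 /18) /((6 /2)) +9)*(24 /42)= -270635887 /287784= -940.41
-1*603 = -603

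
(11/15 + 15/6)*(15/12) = 4.04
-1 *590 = -590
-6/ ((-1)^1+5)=-3/ 2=-1.50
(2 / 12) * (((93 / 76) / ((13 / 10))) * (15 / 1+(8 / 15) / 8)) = 3503 / 1482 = 2.36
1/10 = 0.10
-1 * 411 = -411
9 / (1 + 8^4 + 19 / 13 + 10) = 117 / 53410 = 0.00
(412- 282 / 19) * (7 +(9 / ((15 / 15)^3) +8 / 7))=129360 / 19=6808.42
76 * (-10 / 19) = -40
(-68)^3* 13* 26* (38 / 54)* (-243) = 18173540736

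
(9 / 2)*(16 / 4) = 18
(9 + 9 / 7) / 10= 1.03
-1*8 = -8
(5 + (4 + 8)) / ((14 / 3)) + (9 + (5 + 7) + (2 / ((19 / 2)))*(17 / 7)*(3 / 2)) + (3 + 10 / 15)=23203 / 798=29.08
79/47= 1.68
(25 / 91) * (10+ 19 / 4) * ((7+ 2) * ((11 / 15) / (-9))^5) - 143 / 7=-211704675787 / 10363099500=-20.43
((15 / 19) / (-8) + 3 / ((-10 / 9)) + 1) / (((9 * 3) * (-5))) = 1367 / 102600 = 0.01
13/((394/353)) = 4589/394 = 11.65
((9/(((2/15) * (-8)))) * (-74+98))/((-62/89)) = 36045/124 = 290.69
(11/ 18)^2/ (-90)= -121/ 29160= -0.00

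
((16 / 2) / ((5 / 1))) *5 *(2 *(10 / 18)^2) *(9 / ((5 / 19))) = 1520 / 9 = 168.89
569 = 569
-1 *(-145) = 145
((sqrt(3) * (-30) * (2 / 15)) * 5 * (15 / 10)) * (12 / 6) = -60 * sqrt(3) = -103.92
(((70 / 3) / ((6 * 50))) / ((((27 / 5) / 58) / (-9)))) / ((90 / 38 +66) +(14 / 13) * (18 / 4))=-50141 / 488268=-0.10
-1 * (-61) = 61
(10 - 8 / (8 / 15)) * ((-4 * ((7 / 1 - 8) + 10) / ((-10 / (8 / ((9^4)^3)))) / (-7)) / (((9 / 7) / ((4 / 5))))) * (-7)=-448 / 1412147682405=-0.00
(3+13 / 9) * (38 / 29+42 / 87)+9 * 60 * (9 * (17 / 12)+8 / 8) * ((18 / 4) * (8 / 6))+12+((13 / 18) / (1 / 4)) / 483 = 5618624800 / 126063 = 44569.98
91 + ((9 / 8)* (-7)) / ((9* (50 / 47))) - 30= 24071 / 400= 60.18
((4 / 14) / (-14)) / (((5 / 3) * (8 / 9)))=-27 / 1960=-0.01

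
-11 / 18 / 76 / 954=-11 / 1305072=-0.00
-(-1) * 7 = 7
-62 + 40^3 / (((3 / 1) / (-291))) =-6208062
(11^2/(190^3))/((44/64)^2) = 32/857375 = 0.00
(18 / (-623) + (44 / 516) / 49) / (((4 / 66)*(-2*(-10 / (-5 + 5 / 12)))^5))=27060594275 / 95563208982528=0.00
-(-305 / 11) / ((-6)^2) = 0.77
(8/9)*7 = 6.22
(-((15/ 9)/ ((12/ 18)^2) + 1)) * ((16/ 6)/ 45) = -38/ 135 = -0.28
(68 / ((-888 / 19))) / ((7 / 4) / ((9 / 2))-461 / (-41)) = -2337 / 18685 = -0.13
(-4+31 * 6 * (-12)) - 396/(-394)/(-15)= -2202526/985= -2236.07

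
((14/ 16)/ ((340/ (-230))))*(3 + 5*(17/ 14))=-2921/ 544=-5.37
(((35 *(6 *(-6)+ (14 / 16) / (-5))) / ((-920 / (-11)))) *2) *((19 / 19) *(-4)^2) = -484.43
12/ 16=0.75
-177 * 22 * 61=-237534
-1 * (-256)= 256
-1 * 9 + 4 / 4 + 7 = -1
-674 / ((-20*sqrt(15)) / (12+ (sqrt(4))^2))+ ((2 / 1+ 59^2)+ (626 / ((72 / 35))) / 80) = 2696*sqrt(15) / 75+ 2008399 / 576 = 3626.02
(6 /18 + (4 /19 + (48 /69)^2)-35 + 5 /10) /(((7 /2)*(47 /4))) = -8074300 /9920337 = -0.81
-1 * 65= -65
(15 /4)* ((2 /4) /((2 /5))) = 75 /16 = 4.69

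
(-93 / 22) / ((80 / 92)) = -2139 / 440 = -4.86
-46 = -46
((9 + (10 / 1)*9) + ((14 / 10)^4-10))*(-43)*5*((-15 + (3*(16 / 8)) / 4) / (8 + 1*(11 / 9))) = 303156837 / 10375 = 29219.94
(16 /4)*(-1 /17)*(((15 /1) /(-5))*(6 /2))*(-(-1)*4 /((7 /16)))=19.36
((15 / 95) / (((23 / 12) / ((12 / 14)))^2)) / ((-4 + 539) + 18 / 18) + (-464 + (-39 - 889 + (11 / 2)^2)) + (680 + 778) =12704019481 / 131989732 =96.25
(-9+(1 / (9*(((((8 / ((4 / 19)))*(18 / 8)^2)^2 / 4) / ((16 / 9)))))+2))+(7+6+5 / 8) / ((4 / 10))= 83071202569 / 3069603216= 27.06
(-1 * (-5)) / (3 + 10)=0.38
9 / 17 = 0.53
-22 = -22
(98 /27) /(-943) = -98 /25461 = -0.00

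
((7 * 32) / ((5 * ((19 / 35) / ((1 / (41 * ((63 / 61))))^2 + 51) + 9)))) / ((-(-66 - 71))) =76220493440 / 2100245909481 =0.04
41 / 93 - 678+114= -563.56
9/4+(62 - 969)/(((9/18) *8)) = -449/2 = -224.50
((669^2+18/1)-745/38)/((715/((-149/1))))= -2534081293/27170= -93267.62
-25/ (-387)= 25/ 387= 0.06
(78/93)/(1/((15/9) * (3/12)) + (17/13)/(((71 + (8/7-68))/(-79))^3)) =-0.00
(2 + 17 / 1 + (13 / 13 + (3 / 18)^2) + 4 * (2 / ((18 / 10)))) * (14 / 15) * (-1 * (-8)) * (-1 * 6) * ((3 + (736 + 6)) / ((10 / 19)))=-69835108 / 45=-1551891.29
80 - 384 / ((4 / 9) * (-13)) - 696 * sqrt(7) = 1904 / 13 - 696 * sqrt(7) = -1694.98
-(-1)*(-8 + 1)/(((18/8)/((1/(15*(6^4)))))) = -7/43740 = -0.00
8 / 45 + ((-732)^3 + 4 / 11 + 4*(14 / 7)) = -194150463932 / 495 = -392223159.46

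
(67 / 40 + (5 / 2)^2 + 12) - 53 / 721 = 572517 / 28840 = 19.85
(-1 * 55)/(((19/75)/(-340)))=1402500/19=73815.79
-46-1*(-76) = 30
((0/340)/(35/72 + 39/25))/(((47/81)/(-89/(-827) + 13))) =0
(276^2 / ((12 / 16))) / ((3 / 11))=372416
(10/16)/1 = 0.62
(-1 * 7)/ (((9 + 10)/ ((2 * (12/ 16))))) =-21/ 38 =-0.55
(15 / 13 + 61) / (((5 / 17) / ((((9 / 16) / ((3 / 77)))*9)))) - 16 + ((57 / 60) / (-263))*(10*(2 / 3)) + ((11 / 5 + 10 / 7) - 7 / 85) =335005048243 / 12205830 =27446.31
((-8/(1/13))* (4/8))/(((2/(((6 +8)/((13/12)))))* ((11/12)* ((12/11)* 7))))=-48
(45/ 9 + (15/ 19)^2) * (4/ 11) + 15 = 17.04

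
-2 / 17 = -0.12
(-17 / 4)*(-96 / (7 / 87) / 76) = 66.72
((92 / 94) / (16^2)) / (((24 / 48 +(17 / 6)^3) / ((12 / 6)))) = 621 / 1887896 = 0.00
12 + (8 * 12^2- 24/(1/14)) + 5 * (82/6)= 2689/3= 896.33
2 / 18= 1 / 9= 0.11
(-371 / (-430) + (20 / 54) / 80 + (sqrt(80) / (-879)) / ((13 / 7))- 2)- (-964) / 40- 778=-35063713 / 46440- 28* sqrt(5) / 11427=-755.04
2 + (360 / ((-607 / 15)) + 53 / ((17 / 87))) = 2727715 / 10319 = 264.34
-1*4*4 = -16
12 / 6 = 2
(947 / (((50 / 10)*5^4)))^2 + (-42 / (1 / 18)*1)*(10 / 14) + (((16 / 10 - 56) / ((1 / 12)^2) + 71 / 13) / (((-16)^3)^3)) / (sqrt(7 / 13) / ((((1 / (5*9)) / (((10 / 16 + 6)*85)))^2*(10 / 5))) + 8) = -32682640292693419671049903129468724721 / 60533702405206184206781440000000000 + 4182312396668625*sqrt(91) / 82516443793213923754053071798272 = -539.91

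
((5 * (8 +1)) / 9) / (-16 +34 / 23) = -115 / 334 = -0.34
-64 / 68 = -16 / 17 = -0.94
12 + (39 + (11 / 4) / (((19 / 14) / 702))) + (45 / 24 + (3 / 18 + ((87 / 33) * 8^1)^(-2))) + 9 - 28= 4468549385 / 3067968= 1456.52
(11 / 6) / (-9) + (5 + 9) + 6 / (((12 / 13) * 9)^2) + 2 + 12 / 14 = 227803 / 13608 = 16.74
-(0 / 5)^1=0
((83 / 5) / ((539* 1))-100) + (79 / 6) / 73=-117791741 / 1180410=-99.79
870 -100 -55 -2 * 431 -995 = -1142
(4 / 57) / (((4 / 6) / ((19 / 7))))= 2 / 7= 0.29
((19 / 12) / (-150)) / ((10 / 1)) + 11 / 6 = 32981 / 18000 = 1.83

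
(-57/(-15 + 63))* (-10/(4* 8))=95/256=0.37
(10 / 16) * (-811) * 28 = -28385 / 2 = -14192.50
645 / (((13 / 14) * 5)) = 1806 / 13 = 138.92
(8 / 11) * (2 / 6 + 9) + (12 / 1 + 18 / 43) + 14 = 47120 / 1419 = 33.21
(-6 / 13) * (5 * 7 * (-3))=630 / 13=48.46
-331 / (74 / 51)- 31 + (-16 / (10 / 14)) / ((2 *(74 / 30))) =-19511 / 74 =-263.66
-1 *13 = -13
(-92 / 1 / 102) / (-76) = 23 / 1938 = 0.01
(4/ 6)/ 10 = 1/ 15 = 0.07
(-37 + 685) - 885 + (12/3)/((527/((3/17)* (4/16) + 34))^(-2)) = 3866739259/5359225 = 721.51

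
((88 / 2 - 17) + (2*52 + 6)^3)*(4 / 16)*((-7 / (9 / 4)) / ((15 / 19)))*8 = -1416212728 / 135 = -10490464.65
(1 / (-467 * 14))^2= 1 / 42745444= 0.00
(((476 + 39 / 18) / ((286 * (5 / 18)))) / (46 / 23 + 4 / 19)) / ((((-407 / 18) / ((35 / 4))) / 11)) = -11.59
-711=-711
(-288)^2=82944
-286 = -286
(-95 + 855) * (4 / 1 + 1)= 3800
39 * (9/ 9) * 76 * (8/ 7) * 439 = 10409568/ 7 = 1487081.14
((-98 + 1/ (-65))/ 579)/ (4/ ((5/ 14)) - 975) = 6371/ 36272613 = 0.00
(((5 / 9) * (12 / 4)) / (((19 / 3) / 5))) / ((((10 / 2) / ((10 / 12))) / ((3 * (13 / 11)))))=325 / 418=0.78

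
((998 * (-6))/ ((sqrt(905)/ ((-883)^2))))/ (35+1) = -389064811 * sqrt(905)/ 2715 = -4310983.97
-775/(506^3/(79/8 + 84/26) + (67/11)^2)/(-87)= 4407425/4890949117953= 0.00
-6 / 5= -1.20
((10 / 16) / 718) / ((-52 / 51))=-255 / 298688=-0.00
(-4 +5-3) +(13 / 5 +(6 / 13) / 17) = 693 / 1105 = 0.63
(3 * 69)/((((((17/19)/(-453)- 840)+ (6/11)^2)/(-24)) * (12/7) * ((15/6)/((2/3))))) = 0.92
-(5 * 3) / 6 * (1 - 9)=20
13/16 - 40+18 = -21.19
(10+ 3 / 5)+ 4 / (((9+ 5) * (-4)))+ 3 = 947 / 70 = 13.53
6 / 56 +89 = 2495 / 28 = 89.11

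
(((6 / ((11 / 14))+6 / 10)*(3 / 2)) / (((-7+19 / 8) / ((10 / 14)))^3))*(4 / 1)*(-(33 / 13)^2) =3444249600 / 2936202451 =1.17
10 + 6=16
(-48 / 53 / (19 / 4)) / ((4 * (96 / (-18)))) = 9 / 1007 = 0.01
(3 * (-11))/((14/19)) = -627/14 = -44.79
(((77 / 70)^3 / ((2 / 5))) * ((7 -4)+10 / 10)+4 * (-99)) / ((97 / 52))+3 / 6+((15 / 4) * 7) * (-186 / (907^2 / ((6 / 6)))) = -204.66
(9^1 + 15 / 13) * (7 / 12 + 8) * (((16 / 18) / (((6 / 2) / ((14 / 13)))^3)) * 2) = 49743232 / 6940323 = 7.17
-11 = -11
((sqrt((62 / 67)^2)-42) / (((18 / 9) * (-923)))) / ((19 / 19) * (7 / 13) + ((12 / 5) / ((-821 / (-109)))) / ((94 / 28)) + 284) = 265478560 / 3396044282097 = 0.00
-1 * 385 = -385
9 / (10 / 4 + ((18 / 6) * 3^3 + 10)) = 18 / 187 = 0.10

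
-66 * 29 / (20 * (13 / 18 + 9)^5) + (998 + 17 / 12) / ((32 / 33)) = 108263061074379761 / 105043750000000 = 1030.65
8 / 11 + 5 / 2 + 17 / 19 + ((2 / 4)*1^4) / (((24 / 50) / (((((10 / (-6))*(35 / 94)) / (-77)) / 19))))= 4.12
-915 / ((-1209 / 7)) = 2135 / 403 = 5.30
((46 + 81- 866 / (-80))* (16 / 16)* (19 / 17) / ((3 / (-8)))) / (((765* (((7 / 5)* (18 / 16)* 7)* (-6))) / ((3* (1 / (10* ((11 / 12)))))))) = 837976 / 315436275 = 0.00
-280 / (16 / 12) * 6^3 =-45360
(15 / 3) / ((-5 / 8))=-8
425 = 425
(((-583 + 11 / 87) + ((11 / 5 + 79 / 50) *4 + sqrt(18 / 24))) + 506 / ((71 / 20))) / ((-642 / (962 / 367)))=31584549464 / 18192345975- 481 *sqrt(3) / 235614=1.73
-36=-36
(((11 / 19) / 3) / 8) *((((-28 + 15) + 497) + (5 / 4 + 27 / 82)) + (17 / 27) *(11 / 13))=307808083 / 26249184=11.73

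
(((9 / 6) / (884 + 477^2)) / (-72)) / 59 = -1 / 646865616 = -0.00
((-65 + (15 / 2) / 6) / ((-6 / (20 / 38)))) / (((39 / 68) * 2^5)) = 7225 / 23712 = 0.30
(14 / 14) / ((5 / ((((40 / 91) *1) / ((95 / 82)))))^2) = 430336 / 74736025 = 0.01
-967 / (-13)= 967 / 13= 74.38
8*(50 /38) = 200 /19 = 10.53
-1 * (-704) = 704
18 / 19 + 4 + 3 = 151 / 19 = 7.95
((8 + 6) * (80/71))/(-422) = -560/14981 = -0.04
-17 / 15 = -1.13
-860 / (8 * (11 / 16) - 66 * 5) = 1720 / 649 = 2.65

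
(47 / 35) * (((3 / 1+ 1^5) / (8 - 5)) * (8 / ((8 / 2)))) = 376 / 105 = 3.58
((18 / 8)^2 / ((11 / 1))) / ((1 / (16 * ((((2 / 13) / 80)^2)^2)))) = 81 / 804277760000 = 0.00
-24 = -24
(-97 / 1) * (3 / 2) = -291 / 2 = -145.50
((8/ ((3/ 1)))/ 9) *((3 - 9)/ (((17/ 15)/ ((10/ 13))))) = -800/ 663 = -1.21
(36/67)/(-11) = -36/737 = -0.05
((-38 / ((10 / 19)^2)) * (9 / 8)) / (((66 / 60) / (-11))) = 61731 / 40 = 1543.28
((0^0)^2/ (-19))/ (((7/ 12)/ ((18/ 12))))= -18/ 133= -0.14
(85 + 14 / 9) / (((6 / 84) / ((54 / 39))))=21812 / 13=1677.85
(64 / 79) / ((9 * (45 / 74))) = 4736 / 31995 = 0.15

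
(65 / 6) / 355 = 13 / 426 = 0.03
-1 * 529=-529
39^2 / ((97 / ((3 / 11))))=4563 / 1067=4.28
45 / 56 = 0.80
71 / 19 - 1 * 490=-9239 / 19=-486.26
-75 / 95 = -15 / 19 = -0.79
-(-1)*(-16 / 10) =-8 / 5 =-1.60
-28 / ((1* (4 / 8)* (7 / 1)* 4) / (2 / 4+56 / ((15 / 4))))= -463 / 15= -30.87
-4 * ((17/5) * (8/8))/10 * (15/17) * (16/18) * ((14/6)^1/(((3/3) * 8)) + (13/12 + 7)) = -134/15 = -8.93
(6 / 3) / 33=2 / 33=0.06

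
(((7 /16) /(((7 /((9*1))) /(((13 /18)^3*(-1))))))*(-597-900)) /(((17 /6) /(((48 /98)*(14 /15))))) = 1096303 /21420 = 51.18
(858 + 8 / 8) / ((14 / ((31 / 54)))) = 35.22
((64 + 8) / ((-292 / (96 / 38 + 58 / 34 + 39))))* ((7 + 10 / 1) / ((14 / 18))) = -2262168 / 9709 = -233.00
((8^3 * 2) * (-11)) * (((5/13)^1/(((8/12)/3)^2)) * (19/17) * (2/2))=-21669120/221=-98050.32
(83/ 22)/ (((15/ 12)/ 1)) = 166/ 55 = 3.02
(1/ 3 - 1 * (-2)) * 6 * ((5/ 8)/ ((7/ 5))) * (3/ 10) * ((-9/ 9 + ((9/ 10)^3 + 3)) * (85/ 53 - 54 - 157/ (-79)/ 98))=-175948560831/ 656521600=-268.00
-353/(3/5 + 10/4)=-3530/31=-113.87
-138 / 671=-0.21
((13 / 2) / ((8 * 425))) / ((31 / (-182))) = -1183 / 105400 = -0.01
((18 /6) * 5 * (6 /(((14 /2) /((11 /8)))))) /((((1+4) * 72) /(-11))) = -121 /224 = -0.54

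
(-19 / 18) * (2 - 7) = 95 / 18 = 5.28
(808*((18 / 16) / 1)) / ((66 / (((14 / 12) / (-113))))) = -707 / 4972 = -0.14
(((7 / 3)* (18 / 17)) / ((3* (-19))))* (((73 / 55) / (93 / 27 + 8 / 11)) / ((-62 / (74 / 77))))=48618 / 227445295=0.00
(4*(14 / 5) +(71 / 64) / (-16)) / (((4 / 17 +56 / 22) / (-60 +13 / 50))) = -31832288741 / 133120000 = -239.12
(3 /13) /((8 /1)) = 3 /104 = 0.03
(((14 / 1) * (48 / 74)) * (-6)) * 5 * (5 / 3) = -16800 / 37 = -454.05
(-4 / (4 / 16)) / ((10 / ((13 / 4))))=-5.20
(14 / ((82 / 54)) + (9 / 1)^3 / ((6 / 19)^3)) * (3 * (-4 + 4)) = 0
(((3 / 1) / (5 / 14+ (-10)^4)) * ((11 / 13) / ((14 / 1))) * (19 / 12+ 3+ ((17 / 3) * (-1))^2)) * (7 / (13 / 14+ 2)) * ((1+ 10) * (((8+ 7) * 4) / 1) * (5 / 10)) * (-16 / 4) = -2.10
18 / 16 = 9 / 8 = 1.12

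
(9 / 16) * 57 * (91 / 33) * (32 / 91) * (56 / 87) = 20.01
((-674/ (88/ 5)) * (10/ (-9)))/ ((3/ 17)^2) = 2434825/ 1782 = 1366.34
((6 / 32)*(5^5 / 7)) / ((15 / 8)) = 625 / 14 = 44.64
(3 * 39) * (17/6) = 663/2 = 331.50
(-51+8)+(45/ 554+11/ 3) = -65237/ 1662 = -39.25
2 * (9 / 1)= 18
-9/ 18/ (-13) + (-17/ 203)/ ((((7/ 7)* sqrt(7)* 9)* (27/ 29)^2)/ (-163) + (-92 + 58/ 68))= 431160394685350517/ 10948626685230219258-67720457916* sqrt(7)/ 140367008785002811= 0.04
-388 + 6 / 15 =-1938 / 5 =-387.60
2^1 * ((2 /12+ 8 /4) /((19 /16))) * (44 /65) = 704 /285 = 2.47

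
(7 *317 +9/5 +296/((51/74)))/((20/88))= 14868128/1275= 11661.28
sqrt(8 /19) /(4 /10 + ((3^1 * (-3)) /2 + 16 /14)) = -140 * sqrt(38) /3933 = -0.22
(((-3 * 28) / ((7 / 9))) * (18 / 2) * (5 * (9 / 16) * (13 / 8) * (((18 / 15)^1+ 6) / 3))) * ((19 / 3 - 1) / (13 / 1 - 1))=-9477 / 2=-4738.50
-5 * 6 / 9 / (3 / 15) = -50 / 3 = -16.67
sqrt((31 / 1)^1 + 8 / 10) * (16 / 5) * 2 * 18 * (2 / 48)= 24 * sqrt(795) / 25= 27.07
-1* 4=-4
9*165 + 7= 1492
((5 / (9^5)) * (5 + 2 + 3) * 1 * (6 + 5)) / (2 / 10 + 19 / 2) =5500 / 5727753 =0.00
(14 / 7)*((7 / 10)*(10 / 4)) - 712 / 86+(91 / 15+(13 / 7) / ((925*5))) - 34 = -273235171 / 8352750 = -32.71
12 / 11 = 1.09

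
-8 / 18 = -4 / 9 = -0.44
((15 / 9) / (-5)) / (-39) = 1 / 117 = 0.01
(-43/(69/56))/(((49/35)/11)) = -18920/69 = -274.20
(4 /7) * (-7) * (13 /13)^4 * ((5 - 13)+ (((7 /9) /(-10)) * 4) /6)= 4348 /135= 32.21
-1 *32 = -32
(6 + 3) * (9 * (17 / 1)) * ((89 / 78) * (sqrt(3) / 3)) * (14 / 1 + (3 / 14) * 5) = 2873187 * sqrt(3) / 364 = 13671.72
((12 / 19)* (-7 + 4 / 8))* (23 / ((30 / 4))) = -1196 / 95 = -12.59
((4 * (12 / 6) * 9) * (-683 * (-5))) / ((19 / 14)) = 3442320 / 19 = 181174.74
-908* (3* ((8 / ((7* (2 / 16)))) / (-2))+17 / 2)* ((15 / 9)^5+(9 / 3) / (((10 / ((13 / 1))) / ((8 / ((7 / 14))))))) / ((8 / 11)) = 2381136703 / 4860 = 489945.82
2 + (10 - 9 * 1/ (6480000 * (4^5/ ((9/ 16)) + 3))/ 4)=63018239999/ 5251520000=12.00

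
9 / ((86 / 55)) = 495 / 86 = 5.76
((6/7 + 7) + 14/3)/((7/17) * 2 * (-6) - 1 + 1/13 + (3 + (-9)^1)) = -58123/55062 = -1.06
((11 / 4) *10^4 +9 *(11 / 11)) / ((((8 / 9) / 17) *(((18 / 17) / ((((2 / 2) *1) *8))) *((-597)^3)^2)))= 7950101 / 90547399593051858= 0.00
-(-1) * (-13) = -13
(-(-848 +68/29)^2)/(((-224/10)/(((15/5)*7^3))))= 27628033335/841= 32851407.06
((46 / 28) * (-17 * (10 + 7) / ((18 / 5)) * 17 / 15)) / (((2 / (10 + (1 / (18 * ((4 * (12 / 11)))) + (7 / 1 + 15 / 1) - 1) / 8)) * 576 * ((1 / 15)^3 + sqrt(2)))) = -1.16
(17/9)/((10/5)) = 17/18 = 0.94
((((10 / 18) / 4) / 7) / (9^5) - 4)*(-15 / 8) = 297606935 / 39680928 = 7.50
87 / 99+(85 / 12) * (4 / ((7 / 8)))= 2561 / 77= 33.26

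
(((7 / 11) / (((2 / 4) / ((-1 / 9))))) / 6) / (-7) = 1 / 297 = 0.00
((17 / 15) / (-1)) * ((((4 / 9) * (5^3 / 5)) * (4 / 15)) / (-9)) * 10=2720 / 729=3.73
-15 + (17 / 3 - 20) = -88 / 3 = -29.33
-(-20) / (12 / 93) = 155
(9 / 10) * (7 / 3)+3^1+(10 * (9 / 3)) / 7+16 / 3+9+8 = 6661 / 210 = 31.72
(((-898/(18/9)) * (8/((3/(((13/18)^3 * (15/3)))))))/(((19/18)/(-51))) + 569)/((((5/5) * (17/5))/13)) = 10957225565/26163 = 418806.16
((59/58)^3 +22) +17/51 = 13688641/585336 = 23.39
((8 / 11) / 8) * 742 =67.45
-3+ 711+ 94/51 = 36202/51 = 709.84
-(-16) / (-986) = -8 / 493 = -0.02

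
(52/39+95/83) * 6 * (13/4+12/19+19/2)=627489/3154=198.95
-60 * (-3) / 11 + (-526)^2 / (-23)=-3039296 / 253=-12013.03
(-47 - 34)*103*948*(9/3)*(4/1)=-94909968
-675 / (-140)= 135 / 28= 4.82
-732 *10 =-7320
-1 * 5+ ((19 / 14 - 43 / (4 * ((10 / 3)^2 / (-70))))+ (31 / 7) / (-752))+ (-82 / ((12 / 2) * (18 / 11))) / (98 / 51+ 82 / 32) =53923339877 / 866743920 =62.21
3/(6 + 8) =3/14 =0.21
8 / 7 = 1.14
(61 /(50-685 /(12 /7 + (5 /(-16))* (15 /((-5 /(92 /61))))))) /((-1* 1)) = 2379 /6590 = 0.36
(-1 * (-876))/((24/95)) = 6935/2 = 3467.50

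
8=8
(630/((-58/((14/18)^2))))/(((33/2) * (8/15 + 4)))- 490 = -47839435/97614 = -490.09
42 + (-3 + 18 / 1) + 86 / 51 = 2993 / 51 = 58.69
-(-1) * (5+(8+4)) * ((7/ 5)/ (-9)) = -119/ 45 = -2.64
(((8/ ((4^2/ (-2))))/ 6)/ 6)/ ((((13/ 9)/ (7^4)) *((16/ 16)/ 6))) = -7203/ 26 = -277.04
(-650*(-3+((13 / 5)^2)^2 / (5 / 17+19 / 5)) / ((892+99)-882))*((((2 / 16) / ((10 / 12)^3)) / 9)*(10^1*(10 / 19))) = -6.15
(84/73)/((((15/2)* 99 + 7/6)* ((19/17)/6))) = 25704/3094397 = 0.01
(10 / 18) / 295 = 1 / 531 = 0.00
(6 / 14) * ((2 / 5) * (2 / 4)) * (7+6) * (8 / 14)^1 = 156 / 245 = 0.64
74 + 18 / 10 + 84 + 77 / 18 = 14767 / 90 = 164.08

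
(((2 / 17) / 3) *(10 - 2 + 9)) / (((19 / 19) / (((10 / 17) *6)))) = 40 / 17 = 2.35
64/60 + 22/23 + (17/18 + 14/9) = 3121/690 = 4.52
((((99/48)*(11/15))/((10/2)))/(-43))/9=-121/154800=-0.00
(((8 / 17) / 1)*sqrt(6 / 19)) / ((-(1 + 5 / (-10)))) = -16*sqrt(114) / 323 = -0.53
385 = 385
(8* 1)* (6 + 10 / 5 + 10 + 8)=208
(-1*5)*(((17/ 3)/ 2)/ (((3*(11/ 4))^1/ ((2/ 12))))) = -85/ 297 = -0.29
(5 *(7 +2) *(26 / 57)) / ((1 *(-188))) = -195 / 1786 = -0.11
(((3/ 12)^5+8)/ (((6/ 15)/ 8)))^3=68744645632125/ 16777216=4097500.18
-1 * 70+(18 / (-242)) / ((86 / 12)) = -364264 / 5203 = -70.01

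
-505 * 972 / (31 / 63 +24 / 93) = -191729916 / 293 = -654368.31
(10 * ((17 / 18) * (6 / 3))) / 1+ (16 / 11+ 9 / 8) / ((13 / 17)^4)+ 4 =688387211 / 22620312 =30.43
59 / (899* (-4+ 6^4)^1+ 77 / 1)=59 / 1161585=0.00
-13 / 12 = -1.08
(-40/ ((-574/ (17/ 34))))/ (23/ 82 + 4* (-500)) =-20/ 1147839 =-0.00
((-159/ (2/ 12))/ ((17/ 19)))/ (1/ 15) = -271890/ 17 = -15993.53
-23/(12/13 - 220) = 299/2848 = 0.10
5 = 5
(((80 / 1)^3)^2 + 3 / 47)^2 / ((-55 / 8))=-1214410592879183396864000072 / 121495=-9995560252513958573307.54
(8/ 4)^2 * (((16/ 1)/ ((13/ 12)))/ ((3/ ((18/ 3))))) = 1536/ 13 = 118.15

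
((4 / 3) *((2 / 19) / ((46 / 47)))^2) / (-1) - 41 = -23498023 / 572907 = -41.02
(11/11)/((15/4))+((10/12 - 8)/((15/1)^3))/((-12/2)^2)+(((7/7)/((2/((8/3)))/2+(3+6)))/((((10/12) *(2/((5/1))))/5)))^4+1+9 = 61309657/3645000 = 16.82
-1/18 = -0.06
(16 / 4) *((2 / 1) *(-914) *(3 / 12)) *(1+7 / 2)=-8226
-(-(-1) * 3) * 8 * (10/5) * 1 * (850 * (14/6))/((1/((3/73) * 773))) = -220768800/73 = -3024230.14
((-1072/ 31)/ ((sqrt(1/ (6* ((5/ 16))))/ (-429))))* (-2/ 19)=-229944* sqrt(30)/ 589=-2138.29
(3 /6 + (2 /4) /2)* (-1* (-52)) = 39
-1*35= -35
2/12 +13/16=47/48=0.98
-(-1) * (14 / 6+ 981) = 2950 / 3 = 983.33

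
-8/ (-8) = 1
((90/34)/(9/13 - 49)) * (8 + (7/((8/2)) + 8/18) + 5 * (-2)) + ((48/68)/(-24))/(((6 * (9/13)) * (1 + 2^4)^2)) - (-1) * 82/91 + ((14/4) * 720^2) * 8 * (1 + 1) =880287609272874245/30322957392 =29030400.89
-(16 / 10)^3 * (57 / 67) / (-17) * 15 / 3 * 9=262656 / 28475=9.22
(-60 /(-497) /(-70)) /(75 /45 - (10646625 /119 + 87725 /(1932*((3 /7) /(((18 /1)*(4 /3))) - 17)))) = 0.00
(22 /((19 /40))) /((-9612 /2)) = -440 /45657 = -0.01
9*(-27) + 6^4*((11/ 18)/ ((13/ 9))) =3969/ 13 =305.31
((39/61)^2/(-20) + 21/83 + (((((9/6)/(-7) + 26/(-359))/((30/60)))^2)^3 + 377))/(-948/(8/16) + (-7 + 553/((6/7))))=-0.30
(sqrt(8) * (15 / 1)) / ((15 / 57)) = 114 * sqrt(2) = 161.22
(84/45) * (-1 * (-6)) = 56/5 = 11.20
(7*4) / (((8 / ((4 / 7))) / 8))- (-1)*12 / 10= 86 / 5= 17.20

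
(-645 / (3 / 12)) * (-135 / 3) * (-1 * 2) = -232200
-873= -873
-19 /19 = -1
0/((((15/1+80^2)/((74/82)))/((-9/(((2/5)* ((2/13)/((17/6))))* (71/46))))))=0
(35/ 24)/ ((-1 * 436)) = -35/ 10464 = -0.00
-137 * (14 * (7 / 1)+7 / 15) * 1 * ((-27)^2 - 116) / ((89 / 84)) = -3473118236 / 445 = -7804760.08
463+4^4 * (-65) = -16177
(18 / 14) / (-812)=-9 / 5684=-0.00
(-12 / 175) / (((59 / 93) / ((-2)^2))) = -4464 / 10325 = -0.43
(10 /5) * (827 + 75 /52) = 43079 /26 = 1656.88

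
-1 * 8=-8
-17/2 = -8.50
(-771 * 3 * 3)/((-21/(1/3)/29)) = 22359/7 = 3194.14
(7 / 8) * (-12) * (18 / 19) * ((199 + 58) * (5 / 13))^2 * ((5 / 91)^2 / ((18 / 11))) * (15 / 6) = -6811303125 / 15194452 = -448.28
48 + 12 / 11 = 49.09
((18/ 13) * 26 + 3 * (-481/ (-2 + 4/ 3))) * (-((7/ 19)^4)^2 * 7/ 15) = -59198741469/ 169835630410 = -0.35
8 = 8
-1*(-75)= 75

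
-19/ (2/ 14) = -133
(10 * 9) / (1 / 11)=990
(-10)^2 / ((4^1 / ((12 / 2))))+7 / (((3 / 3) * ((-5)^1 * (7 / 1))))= 149.80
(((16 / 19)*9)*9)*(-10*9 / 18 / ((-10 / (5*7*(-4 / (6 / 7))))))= -105840 / 19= -5570.53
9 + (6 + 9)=24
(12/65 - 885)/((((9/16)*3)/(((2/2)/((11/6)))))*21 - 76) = 1840416/22945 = 80.21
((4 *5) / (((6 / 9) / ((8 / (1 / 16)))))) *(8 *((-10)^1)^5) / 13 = -3072000000 / 13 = -236307692.31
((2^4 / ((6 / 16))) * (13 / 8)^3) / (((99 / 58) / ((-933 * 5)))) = -99073715 / 198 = -500372.30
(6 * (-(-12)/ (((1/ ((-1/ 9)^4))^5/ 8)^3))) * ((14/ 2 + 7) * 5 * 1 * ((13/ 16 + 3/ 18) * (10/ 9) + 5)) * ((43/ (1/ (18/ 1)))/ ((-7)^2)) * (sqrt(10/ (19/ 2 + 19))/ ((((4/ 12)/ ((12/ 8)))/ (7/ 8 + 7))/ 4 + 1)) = 1158041600 * sqrt(285)/ 240688453626810669157686271238885247852429371397014156214129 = 0.00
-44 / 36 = -11 / 9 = -1.22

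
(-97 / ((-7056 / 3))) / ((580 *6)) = 0.00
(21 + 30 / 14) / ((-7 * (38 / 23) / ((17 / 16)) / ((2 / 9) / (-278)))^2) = 152881 / 1224900701696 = 0.00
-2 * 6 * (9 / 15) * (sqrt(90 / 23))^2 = -648 / 23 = -28.17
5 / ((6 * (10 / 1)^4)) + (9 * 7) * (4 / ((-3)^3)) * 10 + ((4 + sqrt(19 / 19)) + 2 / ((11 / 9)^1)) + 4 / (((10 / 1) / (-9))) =-3973063 / 44000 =-90.30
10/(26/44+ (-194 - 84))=-220/6103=-0.04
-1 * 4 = -4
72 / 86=36 / 43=0.84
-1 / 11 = -0.09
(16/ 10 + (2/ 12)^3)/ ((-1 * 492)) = -1733/ 531360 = -0.00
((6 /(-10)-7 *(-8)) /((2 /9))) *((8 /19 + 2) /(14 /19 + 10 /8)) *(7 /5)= 1605492 /3775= 425.30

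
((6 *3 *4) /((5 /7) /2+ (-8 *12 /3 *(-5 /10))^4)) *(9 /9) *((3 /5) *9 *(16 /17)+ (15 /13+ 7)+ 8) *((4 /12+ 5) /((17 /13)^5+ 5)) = 257361571584 /18251047740095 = 0.01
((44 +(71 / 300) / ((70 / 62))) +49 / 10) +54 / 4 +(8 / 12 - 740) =-2368533 / 3500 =-676.72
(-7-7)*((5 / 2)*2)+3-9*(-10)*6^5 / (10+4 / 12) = 2097443 / 31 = 67659.45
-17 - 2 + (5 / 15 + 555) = 1609 / 3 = 536.33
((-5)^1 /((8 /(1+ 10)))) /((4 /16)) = -27.50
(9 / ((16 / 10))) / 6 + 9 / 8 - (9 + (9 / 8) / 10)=-141 / 20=-7.05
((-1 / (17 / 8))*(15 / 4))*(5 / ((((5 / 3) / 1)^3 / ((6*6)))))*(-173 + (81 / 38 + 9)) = 17936316 / 1615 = 11106.08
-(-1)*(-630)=-630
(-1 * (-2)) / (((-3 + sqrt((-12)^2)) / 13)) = 26 / 9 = 2.89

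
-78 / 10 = -7.80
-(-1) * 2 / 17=2 / 17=0.12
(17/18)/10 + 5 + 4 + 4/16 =841/90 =9.34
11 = 11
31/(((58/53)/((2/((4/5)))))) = 70.82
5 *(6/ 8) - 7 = -13/ 4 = -3.25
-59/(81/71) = -4189/81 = -51.72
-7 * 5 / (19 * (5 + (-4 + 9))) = -7 / 38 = -0.18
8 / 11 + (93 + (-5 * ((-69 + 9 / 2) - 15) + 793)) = 28253 / 22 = 1284.23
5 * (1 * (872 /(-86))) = -2180 /43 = -50.70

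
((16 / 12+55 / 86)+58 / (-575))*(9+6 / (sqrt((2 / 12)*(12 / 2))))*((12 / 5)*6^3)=359913456 / 24725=14556.66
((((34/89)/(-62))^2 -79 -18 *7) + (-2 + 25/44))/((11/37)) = -2558199203259/3684247204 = -694.36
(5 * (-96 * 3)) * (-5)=7200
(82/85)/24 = 41/1020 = 0.04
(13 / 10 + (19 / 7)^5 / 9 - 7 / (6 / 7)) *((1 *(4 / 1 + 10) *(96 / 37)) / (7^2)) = 459976448 / 65295195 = 7.04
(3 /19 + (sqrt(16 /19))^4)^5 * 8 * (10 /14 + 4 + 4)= 1466025450242984 /42917463804607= 34.16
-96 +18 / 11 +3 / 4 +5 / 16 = -16421 / 176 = -93.30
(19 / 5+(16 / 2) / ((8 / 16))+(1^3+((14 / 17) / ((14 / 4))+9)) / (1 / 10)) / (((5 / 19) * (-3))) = -65759 / 425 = -154.73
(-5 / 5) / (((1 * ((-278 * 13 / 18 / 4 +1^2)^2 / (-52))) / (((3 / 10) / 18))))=5616 / 15682205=0.00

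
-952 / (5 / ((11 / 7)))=-1496 / 5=-299.20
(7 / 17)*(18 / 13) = 126 / 221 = 0.57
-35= -35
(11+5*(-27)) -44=-168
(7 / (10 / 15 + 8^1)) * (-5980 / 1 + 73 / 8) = -1003107 / 208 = -4822.63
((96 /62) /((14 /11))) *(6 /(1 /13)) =20592 /217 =94.89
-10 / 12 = -0.83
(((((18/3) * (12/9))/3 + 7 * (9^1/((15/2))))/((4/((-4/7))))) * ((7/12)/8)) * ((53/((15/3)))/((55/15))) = -4399/13200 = -0.33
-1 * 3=-3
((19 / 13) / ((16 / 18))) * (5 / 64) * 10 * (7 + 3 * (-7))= -29925 / 1664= -17.98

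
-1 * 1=-1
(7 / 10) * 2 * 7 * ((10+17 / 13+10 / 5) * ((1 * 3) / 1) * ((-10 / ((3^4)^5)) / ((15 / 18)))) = -33908 / 25182331785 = -0.00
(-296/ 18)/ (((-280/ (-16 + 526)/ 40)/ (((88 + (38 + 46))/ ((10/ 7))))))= 432752/ 3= 144250.67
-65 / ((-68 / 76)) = 1235 / 17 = 72.65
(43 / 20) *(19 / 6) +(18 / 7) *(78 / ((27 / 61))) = 386359 / 840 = 459.95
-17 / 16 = -1.06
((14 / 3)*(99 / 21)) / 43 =0.51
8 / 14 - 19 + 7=-11.43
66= 66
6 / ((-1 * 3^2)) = -2 / 3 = -0.67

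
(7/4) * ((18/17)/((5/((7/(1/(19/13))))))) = 8379/2210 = 3.79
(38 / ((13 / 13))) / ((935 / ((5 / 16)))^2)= 19 / 4476032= 0.00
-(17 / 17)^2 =-1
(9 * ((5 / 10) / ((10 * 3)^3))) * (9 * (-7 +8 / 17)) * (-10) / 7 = 333 / 23800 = 0.01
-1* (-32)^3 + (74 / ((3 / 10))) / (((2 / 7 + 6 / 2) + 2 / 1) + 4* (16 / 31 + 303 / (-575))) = 64395044284 / 1962363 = 32815.05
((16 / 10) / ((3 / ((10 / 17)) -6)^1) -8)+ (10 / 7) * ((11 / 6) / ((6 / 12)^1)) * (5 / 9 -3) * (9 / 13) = -15268 / 819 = -18.64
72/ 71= 1.01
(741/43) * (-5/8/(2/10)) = -18525/344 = -53.85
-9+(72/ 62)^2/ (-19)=-9.07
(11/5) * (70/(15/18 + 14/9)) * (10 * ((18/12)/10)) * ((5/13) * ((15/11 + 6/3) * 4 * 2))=559440/559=1000.79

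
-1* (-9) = 9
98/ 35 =14/ 5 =2.80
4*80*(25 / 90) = 800 / 9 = 88.89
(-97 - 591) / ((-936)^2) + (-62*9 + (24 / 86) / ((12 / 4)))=-1313598289 / 2354508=-557.91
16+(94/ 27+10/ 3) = 616/ 27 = 22.81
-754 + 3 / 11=-8291 / 11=-753.73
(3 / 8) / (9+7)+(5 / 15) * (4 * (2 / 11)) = 1123 / 4224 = 0.27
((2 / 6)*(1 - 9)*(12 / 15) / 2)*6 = -32 / 5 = -6.40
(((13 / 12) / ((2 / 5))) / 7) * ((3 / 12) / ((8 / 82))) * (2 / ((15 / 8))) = 533 / 504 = 1.06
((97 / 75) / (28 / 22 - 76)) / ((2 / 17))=-18139 / 123300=-0.15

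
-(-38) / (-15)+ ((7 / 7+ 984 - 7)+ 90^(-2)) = 7901281 / 8100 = 975.47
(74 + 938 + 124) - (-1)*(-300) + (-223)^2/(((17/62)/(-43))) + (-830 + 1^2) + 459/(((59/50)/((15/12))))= -15643157235/2006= -7798184.07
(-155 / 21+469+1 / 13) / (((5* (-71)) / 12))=-504172 / 32305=-15.61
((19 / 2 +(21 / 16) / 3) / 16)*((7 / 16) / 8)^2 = 7791 / 4194304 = 0.00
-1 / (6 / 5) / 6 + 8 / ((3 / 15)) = 1435 / 36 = 39.86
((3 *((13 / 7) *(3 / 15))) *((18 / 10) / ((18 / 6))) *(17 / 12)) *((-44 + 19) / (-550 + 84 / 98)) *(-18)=-5967 / 7688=-0.78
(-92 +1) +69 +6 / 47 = -1028 / 47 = -21.87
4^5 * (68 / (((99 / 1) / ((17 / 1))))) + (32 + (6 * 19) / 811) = 962596918 / 80289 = 11989.15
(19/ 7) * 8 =152/ 7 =21.71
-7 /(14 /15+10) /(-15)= 7 /164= 0.04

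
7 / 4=1.75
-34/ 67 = -0.51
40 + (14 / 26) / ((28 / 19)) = 2099 / 52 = 40.37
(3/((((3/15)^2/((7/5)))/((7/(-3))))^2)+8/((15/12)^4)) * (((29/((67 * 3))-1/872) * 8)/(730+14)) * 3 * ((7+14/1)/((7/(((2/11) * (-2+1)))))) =-941308618903/18677422500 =-50.40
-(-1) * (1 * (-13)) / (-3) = 4.33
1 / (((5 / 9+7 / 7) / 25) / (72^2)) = 583200 / 7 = 83314.29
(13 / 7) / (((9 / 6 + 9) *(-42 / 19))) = -247 / 3087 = -0.08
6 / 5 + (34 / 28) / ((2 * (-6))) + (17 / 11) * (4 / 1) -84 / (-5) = 44501 / 1848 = 24.08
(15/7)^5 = 759375/16807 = 45.18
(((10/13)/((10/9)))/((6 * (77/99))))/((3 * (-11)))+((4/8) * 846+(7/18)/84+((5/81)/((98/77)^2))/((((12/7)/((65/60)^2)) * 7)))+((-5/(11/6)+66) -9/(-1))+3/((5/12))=9856136327159/19615115520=502.48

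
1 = 1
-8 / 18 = -4 / 9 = -0.44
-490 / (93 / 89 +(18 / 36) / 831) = -14495964 / 30931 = -468.65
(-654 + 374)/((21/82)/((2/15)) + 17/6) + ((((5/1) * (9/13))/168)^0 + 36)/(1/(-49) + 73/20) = -48.70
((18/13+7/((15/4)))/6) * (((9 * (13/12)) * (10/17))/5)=317/510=0.62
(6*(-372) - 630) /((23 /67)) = -191754 /23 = -8337.13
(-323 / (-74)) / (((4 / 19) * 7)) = 6137 / 2072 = 2.96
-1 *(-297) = 297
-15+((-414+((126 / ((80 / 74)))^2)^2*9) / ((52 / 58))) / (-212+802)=7705616984768181 / 2454400000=3139511.48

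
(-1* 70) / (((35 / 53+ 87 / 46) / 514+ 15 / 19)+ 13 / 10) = -1190475400 / 35619671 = -33.42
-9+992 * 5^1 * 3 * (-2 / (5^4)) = -7077 / 125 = -56.62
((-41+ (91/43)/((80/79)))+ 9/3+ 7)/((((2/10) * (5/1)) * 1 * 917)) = -99451/3154480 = -0.03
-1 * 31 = -31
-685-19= -704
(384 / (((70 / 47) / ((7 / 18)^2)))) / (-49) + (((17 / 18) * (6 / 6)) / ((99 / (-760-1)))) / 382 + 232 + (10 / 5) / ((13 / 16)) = 233.65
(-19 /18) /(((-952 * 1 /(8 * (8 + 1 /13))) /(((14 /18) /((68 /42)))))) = 4655 /135252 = 0.03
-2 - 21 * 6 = -128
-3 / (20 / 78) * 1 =-117 / 10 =-11.70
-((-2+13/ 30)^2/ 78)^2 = -4879681/ 4928040000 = -0.00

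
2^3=8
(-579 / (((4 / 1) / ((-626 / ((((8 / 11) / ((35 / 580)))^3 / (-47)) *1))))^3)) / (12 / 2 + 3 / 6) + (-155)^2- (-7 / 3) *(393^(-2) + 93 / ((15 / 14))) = 1083427109493969478292888620246332761297 / 61490990595220165960424037820661760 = 17619.28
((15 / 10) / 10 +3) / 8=63 / 160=0.39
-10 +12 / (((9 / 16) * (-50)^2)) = -18734 / 1875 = -9.99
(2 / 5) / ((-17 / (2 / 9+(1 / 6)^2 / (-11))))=-29 / 5610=-0.01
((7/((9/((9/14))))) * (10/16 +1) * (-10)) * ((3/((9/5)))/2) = -325/48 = -6.77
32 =32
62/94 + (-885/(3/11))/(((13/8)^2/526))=-5134259721/7943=-646387.98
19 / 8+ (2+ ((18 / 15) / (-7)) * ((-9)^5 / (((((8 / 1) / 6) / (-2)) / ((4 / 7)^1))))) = -16997537 / 1960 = -8672.21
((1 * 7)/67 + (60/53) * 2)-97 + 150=196614/3551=55.37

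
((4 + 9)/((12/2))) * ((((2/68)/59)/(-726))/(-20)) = 13/174762720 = 0.00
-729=-729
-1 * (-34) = 34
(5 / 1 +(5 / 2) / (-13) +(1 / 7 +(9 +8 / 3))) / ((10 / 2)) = 9073 / 2730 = 3.32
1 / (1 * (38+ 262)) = 1 / 300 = 0.00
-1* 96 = -96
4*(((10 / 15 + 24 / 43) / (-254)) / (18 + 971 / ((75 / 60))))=-790 / 32553021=-0.00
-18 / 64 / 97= -9 / 3104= -0.00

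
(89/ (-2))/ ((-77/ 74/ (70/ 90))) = 3293/ 99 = 33.26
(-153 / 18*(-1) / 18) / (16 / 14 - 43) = -119 / 10548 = -0.01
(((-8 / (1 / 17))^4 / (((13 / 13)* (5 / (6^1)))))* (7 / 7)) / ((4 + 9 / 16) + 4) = 32841793536 / 685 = 47944224.14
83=83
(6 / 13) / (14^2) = 3 / 1274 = 0.00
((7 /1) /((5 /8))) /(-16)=-7 /10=-0.70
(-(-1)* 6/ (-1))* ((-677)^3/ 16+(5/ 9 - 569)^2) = 24714612077/ 216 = 114419500.36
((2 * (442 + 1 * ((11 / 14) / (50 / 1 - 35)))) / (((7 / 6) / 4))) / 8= 92831 / 245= 378.90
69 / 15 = 23 / 5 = 4.60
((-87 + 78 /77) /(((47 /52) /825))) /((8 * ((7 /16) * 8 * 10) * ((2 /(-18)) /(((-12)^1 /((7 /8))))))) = -34597.92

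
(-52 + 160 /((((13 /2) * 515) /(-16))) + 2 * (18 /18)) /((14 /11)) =-373857 /9373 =-39.89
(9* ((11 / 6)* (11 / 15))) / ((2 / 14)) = 847 / 10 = 84.70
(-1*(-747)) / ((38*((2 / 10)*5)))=747 / 38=19.66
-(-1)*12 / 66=2 / 11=0.18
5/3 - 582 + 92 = -1465/3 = -488.33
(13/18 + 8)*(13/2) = 2041/36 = 56.69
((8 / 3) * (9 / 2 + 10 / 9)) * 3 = 404 / 9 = 44.89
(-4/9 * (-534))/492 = 178/369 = 0.48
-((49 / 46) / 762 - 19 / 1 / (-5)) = -666233 / 175260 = -3.80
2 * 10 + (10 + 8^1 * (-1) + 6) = 28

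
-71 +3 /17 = -1204 /17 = -70.82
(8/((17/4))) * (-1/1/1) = -32/17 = -1.88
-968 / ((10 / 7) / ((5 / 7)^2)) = -2420 / 7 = -345.71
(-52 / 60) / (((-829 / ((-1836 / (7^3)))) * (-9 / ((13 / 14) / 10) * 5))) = 2873 / 248803625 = 0.00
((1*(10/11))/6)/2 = 5/66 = 0.08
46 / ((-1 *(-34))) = 23 / 17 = 1.35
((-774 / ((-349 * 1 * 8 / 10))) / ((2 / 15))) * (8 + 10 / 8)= 192.32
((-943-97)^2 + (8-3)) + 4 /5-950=1080655.80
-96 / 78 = -16 / 13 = -1.23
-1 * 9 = -9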